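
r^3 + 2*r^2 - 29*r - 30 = (r - 5)*(r + 1)*(r + 6)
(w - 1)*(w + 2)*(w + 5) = w^3 + 6*w^2 + 3*w - 10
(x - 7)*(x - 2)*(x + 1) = x^3 - 8*x^2 + 5*x + 14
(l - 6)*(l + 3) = l^2 - 3*l - 18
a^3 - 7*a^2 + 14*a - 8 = (a - 4)*(a - 2)*(a - 1)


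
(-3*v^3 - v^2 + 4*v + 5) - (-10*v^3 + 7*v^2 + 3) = 7*v^3 - 8*v^2 + 4*v + 2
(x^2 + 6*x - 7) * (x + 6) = x^3 + 12*x^2 + 29*x - 42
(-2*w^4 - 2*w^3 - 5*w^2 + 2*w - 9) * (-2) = 4*w^4 + 4*w^3 + 10*w^2 - 4*w + 18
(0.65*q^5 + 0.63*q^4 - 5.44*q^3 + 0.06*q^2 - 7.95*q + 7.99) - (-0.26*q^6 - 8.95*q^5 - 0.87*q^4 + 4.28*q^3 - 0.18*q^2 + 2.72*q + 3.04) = 0.26*q^6 + 9.6*q^5 + 1.5*q^4 - 9.72*q^3 + 0.24*q^2 - 10.67*q + 4.95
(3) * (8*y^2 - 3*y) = 24*y^2 - 9*y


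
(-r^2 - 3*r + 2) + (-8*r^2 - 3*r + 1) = -9*r^2 - 6*r + 3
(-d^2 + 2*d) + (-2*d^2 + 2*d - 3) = -3*d^2 + 4*d - 3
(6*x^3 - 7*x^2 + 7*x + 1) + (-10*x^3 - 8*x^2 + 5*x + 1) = -4*x^3 - 15*x^2 + 12*x + 2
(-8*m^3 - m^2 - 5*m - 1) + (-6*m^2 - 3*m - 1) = -8*m^3 - 7*m^2 - 8*m - 2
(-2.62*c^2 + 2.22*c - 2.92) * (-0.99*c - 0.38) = 2.5938*c^3 - 1.2022*c^2 + 2.0472*c + 1.1096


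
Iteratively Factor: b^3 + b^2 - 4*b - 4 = (b - 2)*(b^2 + 3*b + 2) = (b - 2)*(b + 2)*(b + 1)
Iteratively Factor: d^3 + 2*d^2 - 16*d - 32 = (d - 4)*(d^2 + 6*d + 8) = (d - 4)*(d + 4)*(d + 2)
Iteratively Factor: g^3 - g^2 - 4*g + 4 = (g - 2)*(g^2 + g - 2) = (g - 2)*(g - 1)*(g + 2)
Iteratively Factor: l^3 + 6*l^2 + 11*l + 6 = (l + 2)*(l^2 + 4*l + 3) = (l + 2)*(l + 3)*(l + 1)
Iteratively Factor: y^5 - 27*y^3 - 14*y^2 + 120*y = (y + 4)*(y^4 - 4*y^3 - 11*y^2 + 30*y) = (y + 3)*(y + 4)*(y^3 - 7*y^2 + 10*y) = y*(y + 3)*(y + 4)*(y^2 - 7*y + 10) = y*(y - 2)*(y + 3)*(y + 4)*(y - 5)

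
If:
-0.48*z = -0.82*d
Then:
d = 0.585365853658537*z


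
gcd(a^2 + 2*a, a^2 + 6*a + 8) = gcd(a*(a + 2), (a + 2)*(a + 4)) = a + 2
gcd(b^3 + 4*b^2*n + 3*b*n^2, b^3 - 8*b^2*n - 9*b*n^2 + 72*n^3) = b + 3*n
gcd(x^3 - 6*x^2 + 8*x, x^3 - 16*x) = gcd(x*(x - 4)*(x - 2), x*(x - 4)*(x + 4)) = x^2 - 4*x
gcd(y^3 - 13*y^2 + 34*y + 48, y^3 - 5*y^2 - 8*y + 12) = y - 6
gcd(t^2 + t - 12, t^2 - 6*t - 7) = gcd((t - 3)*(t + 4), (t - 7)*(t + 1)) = 1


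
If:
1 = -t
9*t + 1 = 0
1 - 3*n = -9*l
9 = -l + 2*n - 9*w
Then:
No Solution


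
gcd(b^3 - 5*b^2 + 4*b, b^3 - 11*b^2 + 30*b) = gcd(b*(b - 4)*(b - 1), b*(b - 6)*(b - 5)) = b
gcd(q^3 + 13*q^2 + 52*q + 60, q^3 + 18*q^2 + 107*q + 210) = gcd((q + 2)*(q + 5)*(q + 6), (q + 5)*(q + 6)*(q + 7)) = q^2 + 11*q + 30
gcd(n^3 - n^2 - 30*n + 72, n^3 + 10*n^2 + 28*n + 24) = n + 6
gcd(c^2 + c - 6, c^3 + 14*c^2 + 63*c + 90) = c + 3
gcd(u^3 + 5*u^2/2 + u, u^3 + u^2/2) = u^2 + u/2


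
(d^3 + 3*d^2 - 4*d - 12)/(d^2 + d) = (d^3 + 3*d^2 - 4*d - 12)/(d*(d + 1))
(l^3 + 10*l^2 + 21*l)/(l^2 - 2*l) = (l^2 + 10*l + 21)/(l - 2)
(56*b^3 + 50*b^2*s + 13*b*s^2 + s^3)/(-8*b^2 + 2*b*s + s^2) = (14*b^2 + 9*b*s + s^2)/(-2*b + s)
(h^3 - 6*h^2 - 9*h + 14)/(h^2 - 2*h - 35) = (h^2 + h - 2)/(h + 5)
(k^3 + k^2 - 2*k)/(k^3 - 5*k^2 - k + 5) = k*(k + 2)/(k^2 - 4*k - 5)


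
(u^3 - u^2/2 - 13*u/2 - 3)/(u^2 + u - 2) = (2*u^2 - 5*u - 3)/(2*(u - 1))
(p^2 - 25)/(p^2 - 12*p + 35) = (p + 5)/(p - 7)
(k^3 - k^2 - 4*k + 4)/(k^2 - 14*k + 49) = (k^3 - k^2 - 4*k + 4)/(k^2 - 14*k + 49)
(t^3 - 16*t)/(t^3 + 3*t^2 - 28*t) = (t + 4)/(t + 7)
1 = 1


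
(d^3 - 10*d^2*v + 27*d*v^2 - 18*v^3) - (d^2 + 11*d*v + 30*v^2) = d^3 - 10*d^2*v - d^2 + 27*d*v^2 - 11*d*v - 18*v^3 - 30*v^2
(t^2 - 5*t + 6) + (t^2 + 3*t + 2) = 2*t^2 - 2*t + 8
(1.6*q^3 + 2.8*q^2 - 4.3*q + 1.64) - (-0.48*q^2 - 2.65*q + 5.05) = 1.6*q^3 + 3.28*q^2 - 1.65*q - 3.41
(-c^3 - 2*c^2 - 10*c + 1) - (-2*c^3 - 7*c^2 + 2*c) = c^3 + 5*c^2 - 12*c + 1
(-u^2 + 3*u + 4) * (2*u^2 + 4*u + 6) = -2*u^4 + 2*u^3 + 14*u^2 + 34*u + 24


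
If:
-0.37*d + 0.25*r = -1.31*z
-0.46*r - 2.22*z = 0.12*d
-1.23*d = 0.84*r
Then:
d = 0.00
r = 0.00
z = 0.00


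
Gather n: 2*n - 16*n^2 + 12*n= -16*n^2 + 14*n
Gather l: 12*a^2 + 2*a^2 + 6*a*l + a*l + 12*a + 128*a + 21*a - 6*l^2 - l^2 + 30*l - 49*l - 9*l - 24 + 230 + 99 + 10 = 14*a^2 + 161*a - 7*l^2 + l*(7*a - 28) + 315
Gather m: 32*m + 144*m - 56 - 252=176*m - 308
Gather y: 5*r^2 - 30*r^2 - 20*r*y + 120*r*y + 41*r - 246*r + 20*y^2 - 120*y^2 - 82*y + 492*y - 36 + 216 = -25*r^2 - 205*r - 100*y^2 + y*(100*r + 410) + 180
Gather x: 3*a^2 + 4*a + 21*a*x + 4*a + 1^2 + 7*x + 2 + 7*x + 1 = 3*a^2 + 8*a + x*(21*a + 14) + 4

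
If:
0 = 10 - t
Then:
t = 10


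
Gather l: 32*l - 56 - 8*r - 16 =32*l - 8*r - 72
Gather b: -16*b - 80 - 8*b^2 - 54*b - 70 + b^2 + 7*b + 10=-7*b^2 - 63*b - 140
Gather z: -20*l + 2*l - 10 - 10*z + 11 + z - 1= -18*l - 9*z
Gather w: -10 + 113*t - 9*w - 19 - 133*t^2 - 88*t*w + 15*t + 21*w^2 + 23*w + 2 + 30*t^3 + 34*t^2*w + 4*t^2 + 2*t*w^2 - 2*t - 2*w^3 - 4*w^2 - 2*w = 30*t^3 - 129*t^2 + 126*t - 2*w^3 + w^2*(2*t + 17) + w*(34*t^2 - 88*t + 12) - 27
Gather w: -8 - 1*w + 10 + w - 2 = 0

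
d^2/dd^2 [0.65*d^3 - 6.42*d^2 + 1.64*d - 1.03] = 3.9*d - 12.84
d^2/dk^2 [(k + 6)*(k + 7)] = 2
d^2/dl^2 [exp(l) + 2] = exp(l)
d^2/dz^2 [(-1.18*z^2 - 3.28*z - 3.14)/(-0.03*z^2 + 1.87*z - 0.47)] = (1.73472347597681e-18*z^4 + 0.1383*z^3 - 0.0828720000000027*z^2 - 1.334412*z + 28.158892)/(2.7e-5*z^6 - 0.005049*z^5 + 0.31599*z^4 - 6.697405*z^3 + 4.95051*z^2 - 1.239249*z + 0.103823)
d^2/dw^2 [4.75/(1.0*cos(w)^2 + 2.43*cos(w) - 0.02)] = (-19.0*(1 - cos(w)^2)^2 - 34.6275*cos(w)^3 - 37.928275*cos(w)^2 + 69.02415*cos(w) + 75.28655)/(1.0*cos(w)^2 + 2.43*cos(w) - 0.02)^3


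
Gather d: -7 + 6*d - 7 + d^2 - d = d^2 + 5*d - 14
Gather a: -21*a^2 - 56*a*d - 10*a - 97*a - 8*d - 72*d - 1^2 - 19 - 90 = -21*a^2 + a*(-56*d - 107) - 80*d - 110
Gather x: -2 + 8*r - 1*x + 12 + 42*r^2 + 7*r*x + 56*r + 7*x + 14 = 42*r^2 + 64*r + x*(7*r + 6) + 24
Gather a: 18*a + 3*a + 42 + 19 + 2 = 21*a + 63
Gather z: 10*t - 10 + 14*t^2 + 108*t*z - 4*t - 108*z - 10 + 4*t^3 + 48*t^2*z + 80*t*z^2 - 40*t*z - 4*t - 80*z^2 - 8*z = 4*t^3 + 14*t^2 + 2*t + z^2*(80*t - 80) + z*(48*t^2 + 68*t - 116) - 20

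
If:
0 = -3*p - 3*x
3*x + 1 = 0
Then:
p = 1/3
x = -1/3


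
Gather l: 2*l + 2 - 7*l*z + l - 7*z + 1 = l*(3 - 7*z) - 7*z + 3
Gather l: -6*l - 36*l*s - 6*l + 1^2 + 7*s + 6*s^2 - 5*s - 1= l*(-36*s - 12) + 6*s^2 + 2*s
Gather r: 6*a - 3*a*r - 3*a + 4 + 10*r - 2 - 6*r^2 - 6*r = 3*a - 6*r^2 + r*(4 - 3*a) + 2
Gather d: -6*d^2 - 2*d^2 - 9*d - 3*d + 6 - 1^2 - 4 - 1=-8*d^2 - 12*d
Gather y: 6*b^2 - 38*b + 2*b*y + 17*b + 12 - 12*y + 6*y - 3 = 6*b^2 - 21*b + y*(2*b - 6) + 9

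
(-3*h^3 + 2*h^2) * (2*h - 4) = -6*h^4 + 16*h^3 - 8*h^2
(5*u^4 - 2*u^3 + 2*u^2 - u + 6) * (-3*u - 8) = -15*u^5 - 34*u^4 + 10*u^3 - 13*u^2 - 10*u - 48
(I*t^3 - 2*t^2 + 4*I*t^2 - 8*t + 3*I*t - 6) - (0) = I*t^3 - 2*t^2 + 4*I*t^2 - 8*t + 3*I*t - 6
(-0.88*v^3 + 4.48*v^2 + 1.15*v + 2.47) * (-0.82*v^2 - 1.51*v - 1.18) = 0.7216*v^5 - 2.3448*v^4 - 6.6694*v^3 - 9.0483*v^2 - 5.0867*v - 2.9146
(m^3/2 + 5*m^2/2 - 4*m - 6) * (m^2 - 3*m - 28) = m^5/2 + m^4 - 51*m^3/2 - 64*m^2 + 130*m + 168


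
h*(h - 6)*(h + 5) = h^3 - h^2 - 30*h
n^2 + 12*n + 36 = (n + 6)^2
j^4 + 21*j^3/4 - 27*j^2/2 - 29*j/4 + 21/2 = (j - 2)*(j - 3/4)*(j + 1)*(j + 7)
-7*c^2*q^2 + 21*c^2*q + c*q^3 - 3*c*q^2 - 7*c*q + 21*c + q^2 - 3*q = (-7*c + q)*(q - 3)*(c*q + 1)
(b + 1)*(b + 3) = b^2 + 4*b + 3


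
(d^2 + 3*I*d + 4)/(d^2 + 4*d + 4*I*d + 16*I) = (d - I)/(d + 4)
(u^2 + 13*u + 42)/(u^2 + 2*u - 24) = (u + 7)/(u - 4)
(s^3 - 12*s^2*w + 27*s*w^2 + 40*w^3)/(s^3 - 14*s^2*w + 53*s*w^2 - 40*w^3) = (s + w)/(s - w)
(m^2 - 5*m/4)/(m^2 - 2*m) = (m - 5/4)/(m - 2)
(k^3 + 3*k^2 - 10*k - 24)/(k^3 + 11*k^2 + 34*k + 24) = (k^2 - k - 6)/(k^2 + 7*k + 6)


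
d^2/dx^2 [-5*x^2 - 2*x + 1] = -10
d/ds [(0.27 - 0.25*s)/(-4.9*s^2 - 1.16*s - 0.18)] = (-1.225*s^2 + 2.646*s + 0.3582)/(24.01*s^4 + 11.368*s^3 + 3.1096*s^2 + 0.4176*s + 0.0324)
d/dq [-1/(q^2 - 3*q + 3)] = (2*q - 3)/(q^2 - 3*q + 3)^2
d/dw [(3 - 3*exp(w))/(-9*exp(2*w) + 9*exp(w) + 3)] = (-3*exp(2*w) + 6*exp(w) - 4)*exp(w)/(9*exp(4*w) - 18*exp(3*w) + 3*exp(2*w) + 6*exp(w) + 1)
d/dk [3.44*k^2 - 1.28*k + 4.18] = 6.88*k - 1.28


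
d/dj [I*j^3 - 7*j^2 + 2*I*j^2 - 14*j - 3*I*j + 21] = 3*I*j^2 + j*(-14 + 4*I) - 14 - 3*I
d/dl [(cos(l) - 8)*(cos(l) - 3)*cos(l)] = (-3*cos(l)^2 + 22*cos(l) - 24)*sin(l)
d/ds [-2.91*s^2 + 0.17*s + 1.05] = 0.17 - 5.82*s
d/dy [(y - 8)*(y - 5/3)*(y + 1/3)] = 3*y^2 - 56*y/3 + 91/9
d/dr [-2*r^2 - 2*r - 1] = -4*r - 2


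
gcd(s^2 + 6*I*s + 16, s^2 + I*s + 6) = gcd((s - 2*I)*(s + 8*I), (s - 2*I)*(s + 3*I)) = s - 2*I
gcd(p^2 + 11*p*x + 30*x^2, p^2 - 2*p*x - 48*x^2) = p + 6*x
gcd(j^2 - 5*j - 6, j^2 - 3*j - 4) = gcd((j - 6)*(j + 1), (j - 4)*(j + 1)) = j + 1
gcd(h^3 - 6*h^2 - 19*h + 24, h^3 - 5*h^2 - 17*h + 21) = h^2 + 2*h - 3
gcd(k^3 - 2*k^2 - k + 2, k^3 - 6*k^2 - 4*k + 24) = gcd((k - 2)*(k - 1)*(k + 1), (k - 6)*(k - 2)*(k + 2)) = k - 2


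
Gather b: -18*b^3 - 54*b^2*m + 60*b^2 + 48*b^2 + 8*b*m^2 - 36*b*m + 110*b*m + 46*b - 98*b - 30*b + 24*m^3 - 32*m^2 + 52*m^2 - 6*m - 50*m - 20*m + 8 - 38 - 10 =-18*b^3 + b^2*(108 - 54*m) + b*(8*m^2 + 74*m - 82) + 24*m^3 + 20*m^2 - 76*m - 40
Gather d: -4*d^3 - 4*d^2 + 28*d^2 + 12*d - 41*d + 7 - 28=-4*d^3 + 24*d^2 - 29*d - 21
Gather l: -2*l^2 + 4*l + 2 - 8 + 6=-2*l^2 + 4*l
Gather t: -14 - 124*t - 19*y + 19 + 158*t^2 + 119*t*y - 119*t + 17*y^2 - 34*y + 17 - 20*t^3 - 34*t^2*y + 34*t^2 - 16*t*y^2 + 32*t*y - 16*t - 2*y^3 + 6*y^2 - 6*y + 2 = -20*t^3 + t^2*(192 - 34*y) + t*(-16*y^2 + 151*y - 259) - 2*y^3 + 23*y^2 - 59*y + 24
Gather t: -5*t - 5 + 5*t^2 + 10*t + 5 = 5*t^2 + 5*t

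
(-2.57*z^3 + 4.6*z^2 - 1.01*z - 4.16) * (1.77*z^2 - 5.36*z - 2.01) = -4.5489*z^5 + 21.9172*z^4 - 21.278*z^3 - 11.1956*z^2 + 24.3277*z + 8.3616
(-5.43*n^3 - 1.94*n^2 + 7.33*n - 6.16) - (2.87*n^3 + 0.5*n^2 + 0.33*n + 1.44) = -8.3*n^3 - 2.44*n^2 + 7.0*n - 7.6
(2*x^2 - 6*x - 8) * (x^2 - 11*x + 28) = 2*x^4 - 28*x^3 + 114*x^2 - 80*x - 224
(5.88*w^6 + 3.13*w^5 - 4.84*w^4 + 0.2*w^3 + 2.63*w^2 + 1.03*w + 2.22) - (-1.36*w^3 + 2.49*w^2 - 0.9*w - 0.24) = 5.88*w^6 + 3.13*w^5 - 4.84*w^4 + 1.56*w^3 + 0.14*w^2 + 1.93*w + 2.46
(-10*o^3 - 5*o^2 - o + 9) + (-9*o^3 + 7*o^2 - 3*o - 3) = -19*o^3 + 2*o^2 - 4*o + 6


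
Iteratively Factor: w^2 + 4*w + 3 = (w + 1)*(w + 3)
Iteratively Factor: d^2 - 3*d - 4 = (d - 4)*(d + 1)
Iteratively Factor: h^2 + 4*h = (h + 4)*(h)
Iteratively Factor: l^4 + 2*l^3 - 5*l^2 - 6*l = (l + 1)*(l^3 + l^2 - 6*l) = (l + 1)*(l + 3)*(l^2 - 2*l) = (l - 2)*(l + 1)*(l + 3)*(l)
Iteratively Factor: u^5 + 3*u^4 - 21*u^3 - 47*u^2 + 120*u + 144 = (u + 4)*(u^4 - u^3 - 17*u^2 + 21*u + 36) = (u - 3)*(u + 4)*(u^3 + 2*u^2 - 11*u - 12) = (u - 3)*(u + 4)^2*(u^2 - 2*u - 3) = (u - 3)*(u + 1)*(u + 4)^2*(u - 3)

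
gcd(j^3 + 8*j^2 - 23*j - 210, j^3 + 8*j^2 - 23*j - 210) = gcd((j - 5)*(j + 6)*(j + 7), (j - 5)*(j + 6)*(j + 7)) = j^3 + 8*j^2 - 23*j - 210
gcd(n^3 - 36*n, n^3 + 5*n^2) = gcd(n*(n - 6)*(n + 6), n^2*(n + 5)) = n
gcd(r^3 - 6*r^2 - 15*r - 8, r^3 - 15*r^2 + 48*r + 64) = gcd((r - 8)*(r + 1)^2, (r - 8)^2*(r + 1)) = r^2 - 7*r - 8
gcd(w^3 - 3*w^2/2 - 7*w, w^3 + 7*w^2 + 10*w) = w^2 + 2*w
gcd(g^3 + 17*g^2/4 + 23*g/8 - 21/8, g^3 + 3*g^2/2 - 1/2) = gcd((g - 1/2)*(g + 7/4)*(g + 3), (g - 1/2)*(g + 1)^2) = g - 1/2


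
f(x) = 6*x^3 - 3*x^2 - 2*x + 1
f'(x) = 18*x^2 - 6*x - 2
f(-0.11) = 1.18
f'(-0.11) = -1.12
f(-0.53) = 0.32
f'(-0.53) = 6.24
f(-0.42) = 0.87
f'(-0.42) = 3.70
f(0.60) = 0.02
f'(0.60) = 0.88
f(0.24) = 0.43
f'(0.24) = -2.40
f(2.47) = 68.17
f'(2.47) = 93.00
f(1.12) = 3.43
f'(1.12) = 13.86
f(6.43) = 1459.19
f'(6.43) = 703.63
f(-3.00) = -182.00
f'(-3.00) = 178.00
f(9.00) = 4114.00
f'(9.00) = 1402.00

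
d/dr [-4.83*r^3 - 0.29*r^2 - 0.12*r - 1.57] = -14.49*r^2 - 0.58*r - 0.12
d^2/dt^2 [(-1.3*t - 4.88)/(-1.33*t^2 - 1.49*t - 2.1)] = ((1.3*t + 4.88)*(2.66*t + 1.49)*(5.32*t + 2.98) - (10.374*t + 16.8548)*(1.33*t^2 + 1.49*t + 2.1))/(1.33*t^2 + 1.49*t + 2.1)^3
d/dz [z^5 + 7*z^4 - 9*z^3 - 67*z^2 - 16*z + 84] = 5*z^4 + 28*z^3 - 27*z^2 - 134*z - 16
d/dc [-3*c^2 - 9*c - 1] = -6*c - 9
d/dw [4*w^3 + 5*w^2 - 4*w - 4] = 12*w^2 + 10*w - 4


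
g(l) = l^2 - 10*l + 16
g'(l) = 2*l - 10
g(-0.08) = 16.81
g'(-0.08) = -10.16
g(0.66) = 9.84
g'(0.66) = -8.68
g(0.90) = 7.81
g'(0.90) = -8.20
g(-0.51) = 21.36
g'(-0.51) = -11.02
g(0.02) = 15.80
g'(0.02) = -9.96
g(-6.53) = 123.94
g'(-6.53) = -23.06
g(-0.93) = 26.16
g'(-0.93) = -11.86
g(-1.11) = 28.33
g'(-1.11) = -12.22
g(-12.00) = 280.00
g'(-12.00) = -34.00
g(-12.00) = 280.00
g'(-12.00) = -34.00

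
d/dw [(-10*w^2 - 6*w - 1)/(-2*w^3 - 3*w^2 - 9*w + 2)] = (-20*w^4 - 24*w^3 + 66*w^2 - 46*w - 21)/(4*w^6 + 12*w^5 + 45*w^4 + 46*w^3 + 69*w^2 - 36*w + 4)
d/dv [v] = 1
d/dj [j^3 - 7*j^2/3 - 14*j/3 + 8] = 3*j^2 - 14*j/3 - 14/3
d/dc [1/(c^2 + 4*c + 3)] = 2*(-c - 2)/(c^2 + 4*c + 3)^2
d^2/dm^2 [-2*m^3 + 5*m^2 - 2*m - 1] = 10 - 12*m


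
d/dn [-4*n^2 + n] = 1 - 8*n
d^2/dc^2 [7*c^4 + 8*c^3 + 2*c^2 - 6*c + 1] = 84*c^2 + 48*c + 4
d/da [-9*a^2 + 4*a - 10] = 4 - 18*a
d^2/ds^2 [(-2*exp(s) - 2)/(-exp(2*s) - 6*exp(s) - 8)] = 2*(exp(4*s) - 2*exp(3*s) - 30*exp(2*s) - 44*exp(s) + 16)*exp(s)/(exp(6*s) + 18*exp(5*s) + 132*exp(4*s) + 504*exp(3*s) + 1056*exp(2*s) + 1152*exp(s) + 512)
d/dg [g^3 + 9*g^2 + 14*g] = 3*g^2 + 18*g + 14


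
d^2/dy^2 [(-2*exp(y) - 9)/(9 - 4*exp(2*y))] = (32*exp(4*y) + 576*exp(3*y) + 432*exp(2*y) + 1296*exp(y) + 162)*exp(y)/(64*exp(6*y) - 432*exp(4*y) + 972*exp(2*y) - 729)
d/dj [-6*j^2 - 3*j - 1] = -12*j - 3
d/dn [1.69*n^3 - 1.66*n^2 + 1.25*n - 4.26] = 5.07*n^2 - 3.32*n + 1.25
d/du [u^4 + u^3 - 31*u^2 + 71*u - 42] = 4*u^3 + 3*u^2 - 62*u + 71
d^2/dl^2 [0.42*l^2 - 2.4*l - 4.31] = 0.840000000000000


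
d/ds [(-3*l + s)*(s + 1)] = -3*l + 2*s + 1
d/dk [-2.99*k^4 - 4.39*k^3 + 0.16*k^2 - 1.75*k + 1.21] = -11.96*k^3 - 13.17*k^2 + 0.32*k - 1.75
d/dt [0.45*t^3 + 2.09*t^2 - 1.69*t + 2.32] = 1.35*t^2 + 4.18*t - 1.69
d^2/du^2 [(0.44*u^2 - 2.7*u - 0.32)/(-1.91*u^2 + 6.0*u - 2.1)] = (9.61493999999999*u^3 + 17.593392*u^2 - 86.9814*u + 84.63216)/(6.967871*u^6 - 65.6658*u^5 + 229.26303*u^4 - 360.396*u^3 + 252.0693*u^2 - 79.38*u + 9.261)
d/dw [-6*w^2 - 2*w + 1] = -12*w - 2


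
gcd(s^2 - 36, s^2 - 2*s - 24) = s - 6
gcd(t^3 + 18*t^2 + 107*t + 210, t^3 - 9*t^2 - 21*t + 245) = t + 5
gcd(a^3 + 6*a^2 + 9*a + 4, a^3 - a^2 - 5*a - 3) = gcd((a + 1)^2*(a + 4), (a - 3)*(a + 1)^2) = a^2 + 2*a + 1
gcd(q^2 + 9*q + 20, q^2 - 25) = q + 5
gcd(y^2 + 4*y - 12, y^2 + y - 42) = 1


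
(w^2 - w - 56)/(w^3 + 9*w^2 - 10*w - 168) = (w - 8)/(w^2 + 2*w - 24)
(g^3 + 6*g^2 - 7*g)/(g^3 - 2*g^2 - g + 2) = g*(g + 7)/(g^2 - g - 2)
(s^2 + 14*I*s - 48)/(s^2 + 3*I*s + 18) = (s + 8*I)/(s - 3*I)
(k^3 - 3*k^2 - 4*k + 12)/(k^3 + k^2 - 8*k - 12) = (k - 2)/(k + 2)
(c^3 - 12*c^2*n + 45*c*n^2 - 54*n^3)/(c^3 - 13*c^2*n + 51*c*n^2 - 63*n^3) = (c - 6*n)/(c - 7*n)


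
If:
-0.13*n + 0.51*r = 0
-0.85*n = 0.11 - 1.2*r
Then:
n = -0.20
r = -0.05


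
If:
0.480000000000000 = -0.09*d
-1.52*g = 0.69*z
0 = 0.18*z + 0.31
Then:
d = -5.33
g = 0.78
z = -1.72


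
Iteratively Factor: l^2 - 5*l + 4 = (l - 4)*(l - 1)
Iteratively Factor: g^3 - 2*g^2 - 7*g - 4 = (g + 1)*(g^2 - 3*g - 4) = (g + 1)^2*(g - 4)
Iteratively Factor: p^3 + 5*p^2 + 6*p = (p)*(p^2 + 5*p + 6) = p*(p + 2)*(p + 3)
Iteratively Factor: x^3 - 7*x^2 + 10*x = (x - 2)*(x^2 - 5*x) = (x - 5)*(x - 2)*(x)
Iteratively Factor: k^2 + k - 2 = (k - 1)*(k + 2)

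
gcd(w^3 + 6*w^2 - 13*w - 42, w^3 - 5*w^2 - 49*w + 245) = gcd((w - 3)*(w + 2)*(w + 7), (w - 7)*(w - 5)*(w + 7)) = w + 7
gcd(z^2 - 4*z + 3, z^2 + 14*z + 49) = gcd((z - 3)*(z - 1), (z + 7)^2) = 1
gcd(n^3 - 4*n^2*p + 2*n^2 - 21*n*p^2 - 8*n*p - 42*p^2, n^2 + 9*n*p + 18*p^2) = n + 3*p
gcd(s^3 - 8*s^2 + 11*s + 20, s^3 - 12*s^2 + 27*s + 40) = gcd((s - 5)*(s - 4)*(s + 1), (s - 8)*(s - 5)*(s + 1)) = s^2 - 4*s - 5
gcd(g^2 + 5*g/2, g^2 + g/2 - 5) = g + 5/2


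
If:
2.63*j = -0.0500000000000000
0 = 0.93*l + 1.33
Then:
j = -0.02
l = -1.43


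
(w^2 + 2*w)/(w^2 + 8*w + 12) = w/(w + 6)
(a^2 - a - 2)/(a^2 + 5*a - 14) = (a + 1)/(a + 7)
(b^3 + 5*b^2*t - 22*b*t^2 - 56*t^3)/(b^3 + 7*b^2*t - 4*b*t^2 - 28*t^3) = (-b + 4*t)/(-b + 2*t)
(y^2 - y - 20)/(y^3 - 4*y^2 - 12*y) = (-y^2 + y + 20)/(y*(-y^2 + 4*y + 12))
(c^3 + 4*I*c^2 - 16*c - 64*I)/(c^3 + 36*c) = (c^3 + 4*I*c^2 - 16*c - 64*I)/(c*(c^2 + 36))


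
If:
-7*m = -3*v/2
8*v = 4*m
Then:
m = 0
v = 0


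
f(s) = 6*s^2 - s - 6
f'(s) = 12*s - 1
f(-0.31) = -5.11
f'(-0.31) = -4.72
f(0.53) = -4.84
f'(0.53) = 5.36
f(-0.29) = -5.21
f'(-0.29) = -4.48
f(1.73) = 10.23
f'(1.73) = 19.76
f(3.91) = 81.82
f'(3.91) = 45.92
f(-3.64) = 77.14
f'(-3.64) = -44.68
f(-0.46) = -4.27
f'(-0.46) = -6.52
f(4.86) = 130.86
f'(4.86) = 57.32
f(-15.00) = 1359.00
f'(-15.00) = -181.00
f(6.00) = 204.00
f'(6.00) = 71.00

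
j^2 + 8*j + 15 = (j + 3)*(j + 5)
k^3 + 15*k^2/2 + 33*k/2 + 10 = (k + 1)*(k + 5/2)*(k + 4)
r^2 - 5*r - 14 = (r - 7)*(r + 2)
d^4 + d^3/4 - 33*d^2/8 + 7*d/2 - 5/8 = (d - 1)^2*(d - 1/4)*(d + 5/2)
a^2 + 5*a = a*(a + 5)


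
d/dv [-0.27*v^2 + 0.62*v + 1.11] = 0.62 - 0.54*v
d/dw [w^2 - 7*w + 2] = 2*w - 7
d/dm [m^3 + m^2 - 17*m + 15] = 3*m^2 + 2*m - 17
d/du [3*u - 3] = 3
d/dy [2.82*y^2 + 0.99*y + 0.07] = 5.64*y + 0.99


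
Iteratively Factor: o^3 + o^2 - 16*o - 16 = (o + 1)*(o^2 - 16) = (o + 1)*(o + 4)*(o - 4)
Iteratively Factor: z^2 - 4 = (z + 2)*(z - 2)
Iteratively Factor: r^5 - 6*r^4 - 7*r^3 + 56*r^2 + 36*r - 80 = (r + 2)*(r^4 - 8*r^3 + 9*r^2 + 38*r - 40) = (r + 2)^2*(r^3 - 10*r^2 + 29*r - 20) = (r - 1)*(r + 2)^2*(r^2 - 9*r + 20) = (r - 4)*(r - 1)*(r + 2)^2*(r - 5)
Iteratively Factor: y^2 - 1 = (y - 1)*(y + 1)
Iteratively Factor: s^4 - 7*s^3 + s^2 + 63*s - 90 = (s - 2)*(s^3 - 5*s^2 - 9*s + 45) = (s - 3)*(s - 2)*(s^2 - 2*s - 15) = (s - 5)*(s - 3)*(s - 2)*(s + 3)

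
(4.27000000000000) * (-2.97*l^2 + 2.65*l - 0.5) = -12.6819*l^2 + 11.3155*l - 2.135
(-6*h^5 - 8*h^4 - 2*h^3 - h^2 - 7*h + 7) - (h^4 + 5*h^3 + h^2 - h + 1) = -6*h^5 - 9*h^4 - 7*h^3 - 2*h^2 - 6*h + 6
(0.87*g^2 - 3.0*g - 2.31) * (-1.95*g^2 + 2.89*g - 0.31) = -1.6965*g^4 + 8.3643*g^3 - 4.4352*g^2 - 5.7459*g + 0.7161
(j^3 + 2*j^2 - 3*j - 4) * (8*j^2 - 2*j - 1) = 8*j^5 + 14*j^4 - 29*j^3 - 28*j^2 + 11*j + 4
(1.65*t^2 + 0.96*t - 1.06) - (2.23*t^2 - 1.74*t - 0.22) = -0.58*t^2 + 2.7*t - 0.84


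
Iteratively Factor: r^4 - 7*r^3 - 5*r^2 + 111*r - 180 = (r - 3)*(r^3 - 4*r^2 - 17*r + 60) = (r - 5)*(r - 3)*(r^2 + r - 12) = (r - 5)*(r - 3)*(r + 4)*(r - 3)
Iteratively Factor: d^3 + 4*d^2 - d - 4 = (d - 1)*(d^2 + 5*d + 4) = (d - 1)*(d + 1)*(d + 4)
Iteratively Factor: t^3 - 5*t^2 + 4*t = (t - 1)*(t^2 - 4*t) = t*(t - 1)*(t - 4)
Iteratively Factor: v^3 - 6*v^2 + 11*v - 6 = (v - 2)*(v^2 - 4*v + 3) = (v - 2)*(v - 1)*(v - 3)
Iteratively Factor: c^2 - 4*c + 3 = (c - 1)*(c - 3)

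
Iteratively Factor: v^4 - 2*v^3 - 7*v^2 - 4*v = (v)*(v^3 - 2*v^2 - 7*v - 4) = v*(v - 4)*(v^2 + 2*v + 1) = v*(v - 4)*(v + 1)*(v + 1)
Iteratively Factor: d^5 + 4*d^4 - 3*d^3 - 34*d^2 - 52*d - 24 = (d + 2)*(d^4 + 2*d^3 - 7*d^2 - 20*d - 12) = (d + 2)^2*(d^3 - 7*d - 6) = (d - 3)*(d + 2)^2*(d^2 + 3*d + 2) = (d - 3)*(d + 1)*(d + 2)^2*(d + 2)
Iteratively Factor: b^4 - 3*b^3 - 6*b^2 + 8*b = (b)*(b^3 - 3*b^2 - 6*b + 8) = b*(b - 4)*(b^2 + b - 2) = b*(b - 4)*(b - 1)*(b + 2)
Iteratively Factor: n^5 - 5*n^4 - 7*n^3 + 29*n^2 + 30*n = (n + 1)*(n^4 - 6*n^3 - n^2 + 30*n) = (n + 1)*(n + 2)*(n^3 - 8*n^2 + 15*n) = (n - 3)*(n + 1)*(n + 2)*(n^2 - 5*n) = (n - 5)*(n - 3)*(n + 1)*(n + 2)*(n)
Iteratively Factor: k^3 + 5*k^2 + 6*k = (k + 2)*(k^2 + 3*k) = k*(k + 2)*(k + 3)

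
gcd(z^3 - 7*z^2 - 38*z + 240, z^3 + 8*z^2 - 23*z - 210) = z^2 + z - 30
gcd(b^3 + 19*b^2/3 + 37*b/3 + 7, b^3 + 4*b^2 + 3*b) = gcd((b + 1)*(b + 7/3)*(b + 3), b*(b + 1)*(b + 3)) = b^2 + 4*b + 3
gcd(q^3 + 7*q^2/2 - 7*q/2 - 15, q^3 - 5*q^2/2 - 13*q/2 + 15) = q^2 + q/2 - 5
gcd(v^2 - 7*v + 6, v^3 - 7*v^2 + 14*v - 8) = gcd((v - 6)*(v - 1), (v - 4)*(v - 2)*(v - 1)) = v - 1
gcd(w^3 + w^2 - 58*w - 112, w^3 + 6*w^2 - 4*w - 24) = w + 2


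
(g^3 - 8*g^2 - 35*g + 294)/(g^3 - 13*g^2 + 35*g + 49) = (g + 6)/(g + 1)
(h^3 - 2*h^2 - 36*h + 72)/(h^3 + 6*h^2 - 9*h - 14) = (h^2 - 36)/(h^2 + 8*h + 7)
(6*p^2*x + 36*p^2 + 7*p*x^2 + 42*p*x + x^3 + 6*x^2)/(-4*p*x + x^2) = (6*p^2*x + 36*p^2 + 7*p*x^2 + 42*p*x + x^3 + 6*x^2)/(x*(-4*p + x))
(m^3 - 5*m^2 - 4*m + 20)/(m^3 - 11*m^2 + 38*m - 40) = (m + 2)/(m - 4)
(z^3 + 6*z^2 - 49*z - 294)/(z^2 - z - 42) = z + 7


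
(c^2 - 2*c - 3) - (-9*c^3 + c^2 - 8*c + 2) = 9*c^3 + 6*c - 5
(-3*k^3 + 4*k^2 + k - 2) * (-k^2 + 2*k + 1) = 3*k^5 - 10*k^4 + 4*k^3 + 8*k^2 - 3*k - 2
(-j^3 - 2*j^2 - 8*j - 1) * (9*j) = -9*j^4 - 18*j^3 - 72*j^2 - 9*j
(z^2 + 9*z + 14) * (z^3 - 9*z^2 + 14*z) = z^5 - 53*z^3 + 196*z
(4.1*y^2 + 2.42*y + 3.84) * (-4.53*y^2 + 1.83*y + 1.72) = -18.573*y^4 - 3.4596*y^3 - 5.9146*y^2 + 11.1896*y + 6.6048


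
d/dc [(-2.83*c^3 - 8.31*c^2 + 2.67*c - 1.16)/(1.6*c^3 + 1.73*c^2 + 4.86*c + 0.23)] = (1.77635683940025e-15*c^5 + 8.4001*c^4 - 36.0516*c^3 - 41.3904*c^2 + 0.190999999999999*c + 6.2517)/(2.56*c^6 + 5.536*c^5 + 18.5449*c^4 + 17.5516*c^3 + 24.4154*c^2 + 2.2356*c + 0.0529)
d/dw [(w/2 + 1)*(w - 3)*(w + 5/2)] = 3*w^2/2 + 3*w/2 - 17/4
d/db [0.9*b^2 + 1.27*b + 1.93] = 1.8*b + 1.27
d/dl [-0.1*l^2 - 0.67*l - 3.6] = -0.2*l - 0.67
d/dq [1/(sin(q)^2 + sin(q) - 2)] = -(2*sin(q) + 1)*cos(q)/(sin(q)^2 + sin(q) - 2)^2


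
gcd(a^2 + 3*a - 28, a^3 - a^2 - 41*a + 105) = a + 7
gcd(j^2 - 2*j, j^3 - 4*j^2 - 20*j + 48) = j - 2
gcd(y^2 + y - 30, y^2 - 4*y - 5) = y - 5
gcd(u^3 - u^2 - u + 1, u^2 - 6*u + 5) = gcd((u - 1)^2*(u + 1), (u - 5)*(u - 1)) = u - 1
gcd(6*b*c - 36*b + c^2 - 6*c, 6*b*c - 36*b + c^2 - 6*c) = 6*b*c - 36*b + c^2 - 6*c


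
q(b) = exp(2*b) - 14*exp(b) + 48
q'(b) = 2*exp(2*b) - 14*exp(b)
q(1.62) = 2.79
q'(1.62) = -19.68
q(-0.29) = 38.08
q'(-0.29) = -9.36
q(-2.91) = 47.24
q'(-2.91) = -0.76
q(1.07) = 15.68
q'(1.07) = -23.82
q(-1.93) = 45.99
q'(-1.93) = -1.99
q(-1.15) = 43.67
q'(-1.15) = -4.23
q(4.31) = 4547.22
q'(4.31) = 10040.61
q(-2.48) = 46.83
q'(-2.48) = -1.16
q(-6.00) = 47.97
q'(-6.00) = -0.03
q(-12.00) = 48.00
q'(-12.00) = 0.00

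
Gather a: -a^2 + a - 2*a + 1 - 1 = -a^2 - a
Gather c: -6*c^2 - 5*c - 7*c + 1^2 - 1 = -6*c^2 - 12*c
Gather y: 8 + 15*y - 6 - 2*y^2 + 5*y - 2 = -2*y^2 + 20*y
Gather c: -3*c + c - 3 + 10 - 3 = 4 - 2*c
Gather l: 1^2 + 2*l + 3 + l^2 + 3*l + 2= l^2 + 5*l + 6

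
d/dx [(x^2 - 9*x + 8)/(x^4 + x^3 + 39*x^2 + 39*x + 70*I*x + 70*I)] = ((2*x - 9)*(x^4 + x^3 + 39*x^2 + 39*x + 70*I*x + 70*I) - (x^2 - 9*x + 8)*(4*x^3 + 3*x^2 + 78*x + 39 + 70*I))/(x^4 + x^3 + 39*x^2 + 39*x + 70*I*x + 70*I)^2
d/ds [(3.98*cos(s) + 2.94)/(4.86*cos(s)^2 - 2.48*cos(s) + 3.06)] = (19.3428*cos(s)^2 + 28.5768*cos(s) - 19.47)*sin(s)/(23.6196*cos(s)^4 - 24.1056*cos(s)^3 + 35.8936*cos(s)^2 - 15.1776*cos(s) + 9.3636)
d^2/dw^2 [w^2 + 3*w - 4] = 2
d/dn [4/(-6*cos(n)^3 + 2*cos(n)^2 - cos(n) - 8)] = 4*(-18*cos(n)^2 + 4*cos(n) - 1)*sin(n)/(6*cos(n)^3 - 2*cos(n)^2 + cos(n) + 8)^2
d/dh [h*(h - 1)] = 2*h - 1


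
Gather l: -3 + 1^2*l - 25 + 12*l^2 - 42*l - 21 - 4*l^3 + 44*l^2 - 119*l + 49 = -4*l^3 + 56*l^2 - 160*l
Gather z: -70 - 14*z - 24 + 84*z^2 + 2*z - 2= 84*z^2 - 12*z - 96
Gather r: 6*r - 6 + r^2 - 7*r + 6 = r^2 - r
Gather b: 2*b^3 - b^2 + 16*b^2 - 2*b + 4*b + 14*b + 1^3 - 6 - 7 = 2*b^3 + 15*b^2 + 16*b - 12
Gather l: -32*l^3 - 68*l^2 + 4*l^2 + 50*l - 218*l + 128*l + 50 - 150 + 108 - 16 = -32*l^3 - 64*l^2 - 40*l - 8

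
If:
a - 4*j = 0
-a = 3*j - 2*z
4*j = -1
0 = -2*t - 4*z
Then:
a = -1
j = -1/4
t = 7/4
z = -7/8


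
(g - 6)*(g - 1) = g^2 - 7*g + 6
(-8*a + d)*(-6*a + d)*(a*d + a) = 48*a^3*d + 48*a^3 - 14*a^2*d^2 - 14*a^2*d + a*d^3 + a*d^2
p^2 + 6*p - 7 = (p - 1)*(p + 7)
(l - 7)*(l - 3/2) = l^2 - 17*l/2 + 21/2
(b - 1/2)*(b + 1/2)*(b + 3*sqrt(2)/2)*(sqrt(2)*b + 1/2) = sqrt(2)*b^4 + 7*b^3/2 + sqrt(2)*b^2/2 - 7*b/8 - 3*sqrt(2)/16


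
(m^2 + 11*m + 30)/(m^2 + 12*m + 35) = (m + 6)/(m + 7)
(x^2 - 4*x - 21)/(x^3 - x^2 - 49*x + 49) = (x + 3)/(x^2 + 6*x - 7)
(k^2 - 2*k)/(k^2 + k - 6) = k/(k + 3)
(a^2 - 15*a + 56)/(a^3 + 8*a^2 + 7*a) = (a^2 - 15*a + 56)/(a*(a^2 + 8*a + 7))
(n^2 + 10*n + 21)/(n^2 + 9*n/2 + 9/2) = 2*(n + 7)/(2*n + 3)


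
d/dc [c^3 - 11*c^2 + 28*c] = 3*c^2 - 22*c + 28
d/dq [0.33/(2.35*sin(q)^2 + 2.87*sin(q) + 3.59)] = -(1.551*sin(q) + 0.9471)*cos(q)/(2.35*sin(q)^2 + 2.87*sin(q) + 3.59)^2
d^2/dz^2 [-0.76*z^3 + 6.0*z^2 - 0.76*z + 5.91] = 12.0 - 4.56*z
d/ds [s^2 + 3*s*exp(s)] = 3*s*exp(s) + 2*s + 3*exp(s)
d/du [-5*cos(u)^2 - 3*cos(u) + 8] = (10*cos(u) + 3)*sin(u)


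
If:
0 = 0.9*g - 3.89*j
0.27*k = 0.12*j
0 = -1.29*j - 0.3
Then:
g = -1.01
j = -0.23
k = -0.10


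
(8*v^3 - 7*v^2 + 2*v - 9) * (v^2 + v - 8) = 8*v^5 + v^4 - 69*v^3 + 49*v^2 - 25*v + 72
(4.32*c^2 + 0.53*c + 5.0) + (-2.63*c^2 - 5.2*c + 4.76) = 1.69*c^2 - 4.67*c + 9.76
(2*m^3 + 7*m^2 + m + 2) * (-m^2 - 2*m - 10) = -2*m^5 - 11*m^4 - 35*m^3 - 74*m^2 - 14*m - 20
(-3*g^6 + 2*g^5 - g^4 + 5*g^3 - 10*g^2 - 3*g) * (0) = 0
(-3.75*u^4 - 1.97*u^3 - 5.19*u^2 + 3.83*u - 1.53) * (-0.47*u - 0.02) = 1.7625*u^5 + 1.0009*u^4 + 2.4787*u^3 - 1.6963*u^2 + 0.6425*u + 0.0306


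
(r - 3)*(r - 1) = r^2 - 4*r + 3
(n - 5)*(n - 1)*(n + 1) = n^3 - 5*n^2 - n + 5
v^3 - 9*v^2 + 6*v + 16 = (v - 8)*(v - 2)*(v + 1)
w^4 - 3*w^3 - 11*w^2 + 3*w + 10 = (w - 5)*(w - 1)*(w + 1)*(w + 2)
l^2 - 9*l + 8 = (l - 8)*(l - 1)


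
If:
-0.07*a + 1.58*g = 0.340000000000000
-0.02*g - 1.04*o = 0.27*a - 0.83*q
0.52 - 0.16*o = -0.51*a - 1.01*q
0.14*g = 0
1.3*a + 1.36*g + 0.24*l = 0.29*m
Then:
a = -4.86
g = 0.00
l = 1.20833333333333*m + 26.3095238095238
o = 3.21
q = 2.45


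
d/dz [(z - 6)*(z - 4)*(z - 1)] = 3*z^2 - 22*z + 34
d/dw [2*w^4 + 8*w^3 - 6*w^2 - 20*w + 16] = 8*w^3 + 24*w^2 - 12*w - 20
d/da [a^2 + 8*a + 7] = 2*a + 8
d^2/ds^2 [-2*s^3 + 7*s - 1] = -12*s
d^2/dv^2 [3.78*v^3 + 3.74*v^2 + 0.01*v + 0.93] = 22.68*v + 7.48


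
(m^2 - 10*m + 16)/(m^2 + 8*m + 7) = (m^2 - 10*m + 16)/(m^2 + 8*m + 7)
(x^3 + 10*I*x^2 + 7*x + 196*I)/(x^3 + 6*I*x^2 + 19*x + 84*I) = (x + 7*I)/(x + 3*I)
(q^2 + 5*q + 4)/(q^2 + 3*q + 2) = (q + 4)/(q + 2)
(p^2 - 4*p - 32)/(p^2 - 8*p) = (p + 4)/p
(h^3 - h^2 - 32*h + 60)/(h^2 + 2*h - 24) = (h^2 - 7*h + 10)/(h - 4)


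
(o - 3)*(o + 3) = o^2 - 9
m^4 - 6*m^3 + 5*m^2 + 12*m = m*(m - 4)*(m - 3)*(m + 1)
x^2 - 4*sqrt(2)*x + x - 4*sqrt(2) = (x + 1)*(x - 4*sqrt(2))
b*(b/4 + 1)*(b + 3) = b^3/4 + 7*b^2/4 + 3*b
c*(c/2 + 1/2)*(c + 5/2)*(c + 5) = c^4/2 + 17*c^3/4 + 10*c^2 + 25*c/4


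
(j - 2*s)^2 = j^2 - 4*j*s + 4*s^2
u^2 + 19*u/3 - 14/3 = (u - 2/3)*(u + 7)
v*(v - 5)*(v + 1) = v^3 - 4*v^2 - 5*v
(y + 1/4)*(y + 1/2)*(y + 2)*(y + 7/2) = y^4 + 25*y^3/4 + 45*y^2/4 + 95*y/16 + 7/8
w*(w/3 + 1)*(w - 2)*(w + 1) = w^4/3 + 2*w^3/3 - 5*w^2/3 - 2*w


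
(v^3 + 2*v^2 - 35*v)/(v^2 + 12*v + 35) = v*(v - 5)/(v + 5)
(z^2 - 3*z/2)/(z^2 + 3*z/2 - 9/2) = z/(z + 3)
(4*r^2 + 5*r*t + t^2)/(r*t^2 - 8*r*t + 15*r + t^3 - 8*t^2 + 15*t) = (4*r + t)/(t^2 - 8*t + 15)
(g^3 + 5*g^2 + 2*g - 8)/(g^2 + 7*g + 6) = (g^3 + 5*g^2 + 2*g - 8)/(g^2 + 7*g + 6)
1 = 1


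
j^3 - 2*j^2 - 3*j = j*(j - 3)*(j + 1)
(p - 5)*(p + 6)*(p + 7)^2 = p^4 + 15*p^3 + 33*p^2 - 371*p - 1470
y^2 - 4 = (y - 2)*(y + 2)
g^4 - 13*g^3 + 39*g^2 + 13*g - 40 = (g - 8)*(g - 5)*(g - 1)*(g + 1)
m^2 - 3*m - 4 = (m - 4)*(m + 1)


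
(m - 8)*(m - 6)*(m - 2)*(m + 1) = m^4 - 15*m^3 + 60*m^2 - 20*m - 96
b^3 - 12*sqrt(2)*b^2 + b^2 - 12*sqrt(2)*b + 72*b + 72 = (b + 1)*(b - 6*sqrt(2))^2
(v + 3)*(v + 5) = v^2 + 8*v + 15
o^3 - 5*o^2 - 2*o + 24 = (o - 4)*(o - 3)*(o + 2)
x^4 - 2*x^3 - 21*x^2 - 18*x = x*(x - 6)*(x + 1)*(x + 3)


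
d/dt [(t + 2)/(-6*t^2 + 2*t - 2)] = (-3*t^2 + t + (t + 2)*(6*t - 1) - 1)/(2*(3*t^2 - t + 1)^2)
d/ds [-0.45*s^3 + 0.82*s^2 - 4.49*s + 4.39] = -1.35*s^2 + 1.64*s - 4.49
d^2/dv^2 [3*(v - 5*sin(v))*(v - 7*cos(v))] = 15*v*sin(v) + 21*v*cos(v) + 42*sin(v) - 210*sin(2*v) - 30*cos(v) + 6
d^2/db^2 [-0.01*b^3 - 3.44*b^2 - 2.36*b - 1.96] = -0.06*b - 6.88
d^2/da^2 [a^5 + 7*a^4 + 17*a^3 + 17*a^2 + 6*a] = 20*a^3 + 84*a^2 + 102*a + 34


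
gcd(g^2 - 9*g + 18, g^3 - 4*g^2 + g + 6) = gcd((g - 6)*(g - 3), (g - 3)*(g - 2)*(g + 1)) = g - 3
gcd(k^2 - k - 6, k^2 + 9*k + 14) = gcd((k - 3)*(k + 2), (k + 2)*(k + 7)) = k + 2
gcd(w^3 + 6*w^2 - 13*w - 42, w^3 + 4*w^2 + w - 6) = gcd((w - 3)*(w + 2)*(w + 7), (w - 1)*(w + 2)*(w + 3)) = w + 2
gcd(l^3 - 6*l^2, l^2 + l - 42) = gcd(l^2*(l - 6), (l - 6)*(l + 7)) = l - 6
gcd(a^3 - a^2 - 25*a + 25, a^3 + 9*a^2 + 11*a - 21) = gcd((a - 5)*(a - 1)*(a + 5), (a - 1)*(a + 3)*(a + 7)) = a - 1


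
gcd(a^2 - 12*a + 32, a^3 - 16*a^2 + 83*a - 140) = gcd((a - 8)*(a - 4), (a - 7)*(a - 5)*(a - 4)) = a - 4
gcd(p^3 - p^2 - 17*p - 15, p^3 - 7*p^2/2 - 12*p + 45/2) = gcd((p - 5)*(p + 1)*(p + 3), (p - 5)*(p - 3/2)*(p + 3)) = p^2 - 2*p - 15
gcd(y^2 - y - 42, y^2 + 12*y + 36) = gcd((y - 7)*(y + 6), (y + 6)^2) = y + 6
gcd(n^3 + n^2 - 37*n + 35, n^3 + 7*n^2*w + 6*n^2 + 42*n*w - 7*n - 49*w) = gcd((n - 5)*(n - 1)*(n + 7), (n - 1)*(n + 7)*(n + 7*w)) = n^2 + 6*n - 7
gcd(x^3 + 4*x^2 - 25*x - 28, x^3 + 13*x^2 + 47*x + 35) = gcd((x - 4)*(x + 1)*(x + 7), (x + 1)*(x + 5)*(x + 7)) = x^2 + 8*x + 7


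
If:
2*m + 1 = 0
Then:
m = -1/2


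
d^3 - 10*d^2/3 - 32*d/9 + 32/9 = (d - 4)*(d - 2/3)*(d + 4/3)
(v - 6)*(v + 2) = v^2 - 4*v - 12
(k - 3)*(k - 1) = k^2 - 4*k + 3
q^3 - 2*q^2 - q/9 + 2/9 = (q - 2)*(q - 1/3)*(q + 1/3)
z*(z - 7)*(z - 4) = z^3 - 11*z^2 + 28*z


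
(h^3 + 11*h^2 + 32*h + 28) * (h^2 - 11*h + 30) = h^5 - 59*h^3 + 6*h^2 + 652*h + 840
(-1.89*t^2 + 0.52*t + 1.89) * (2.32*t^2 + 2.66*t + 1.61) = -4.3848*t^4 - 3.821*t^3 + 2.7251*t^2 + 5.8646*t + 3.0429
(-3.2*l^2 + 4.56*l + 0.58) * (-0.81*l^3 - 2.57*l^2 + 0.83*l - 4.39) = 2.592*l^5 + 4.5304*l^4 - 14.845*l^3 + 16.3422*l^2 - 19.537*l - 2.5462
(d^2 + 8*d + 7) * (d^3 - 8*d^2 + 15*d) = d^5 - 42*d^3 + 64*d^2 + 105*d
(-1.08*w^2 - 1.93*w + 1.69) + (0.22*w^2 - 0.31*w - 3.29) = -0.86*w^2 - 2.24*w - 1.6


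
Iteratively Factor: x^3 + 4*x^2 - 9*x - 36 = (x - 3)*(x^2 + 7*x + 12) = (x - 3)*(x + 3)*(x + 4)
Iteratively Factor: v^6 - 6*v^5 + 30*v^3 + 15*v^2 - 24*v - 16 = (v + 1)*(v^5 - 7*v^4 + 7*v^3 + 23*v^2 - 8*v - 16) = (v + 1)^2*(v^4 - 8*v^3 + 15*v^2 + 8*v - 16) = (v + 1)^3*(v^3 - 9*v^2 + 24*v - 16) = (v - 4)*(v + 1)^3*(v^2 - 5*v + 4) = (v - 4)^2*(v + 1)^3*(v - 1)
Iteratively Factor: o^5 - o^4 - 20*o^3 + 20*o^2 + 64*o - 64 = (o - 2)*(o^4 + o^3 - 18*o^2 - 16*o + 32) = (o - 2)*(o + 2)*(o^3 - o^2 - 16*o + 16) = (o - 2)*(o - 1)*(o + 2)*(o^2 - 16) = (o - 4)*(o - 2)*(o - 1)*(o + 2)*(o + 4)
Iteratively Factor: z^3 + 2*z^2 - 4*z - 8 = (z + 2)*(z^2 - 4) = (z + 2)^2*(z - 2)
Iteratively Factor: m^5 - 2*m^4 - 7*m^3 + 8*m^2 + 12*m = (m + 1)*(m^4 - 3*m^3 - 4*m^2 + 12*m) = (m - 2)*(m + 1)*(m^3 - m^2 - 6*m) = (m - 3)*(m - 2)*(m + 1)*(m^2 + 2*m) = (m - 3)*(m - 2)*(m + 1)*(m + 2)*(m)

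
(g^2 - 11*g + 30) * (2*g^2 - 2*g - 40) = 2*g^4 - 24*g^3 + 42*g^2 + 380*g - 1200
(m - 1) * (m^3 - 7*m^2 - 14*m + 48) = m^4 - 8*m^3 - 7*m^2 + 62*m - 48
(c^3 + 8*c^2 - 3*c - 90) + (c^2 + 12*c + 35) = c^3 + 9*c^2 + 9*c - 55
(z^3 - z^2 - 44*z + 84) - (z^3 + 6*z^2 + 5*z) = -7*z^2 - 49*z + 84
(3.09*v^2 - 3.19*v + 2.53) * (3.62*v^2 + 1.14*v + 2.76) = 11.1858*v^4 - 8.0252*v^3 + 14.0504*v^2 - 5.9202*v + 6.9828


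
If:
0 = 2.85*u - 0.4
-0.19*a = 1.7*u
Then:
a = -1.26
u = 0.14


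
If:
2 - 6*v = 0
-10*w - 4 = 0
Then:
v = 1/3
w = -2/5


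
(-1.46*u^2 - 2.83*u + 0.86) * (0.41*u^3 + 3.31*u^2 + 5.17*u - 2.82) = -0.5986*u^5 - 5.9929*u^4 - 16.5629*u^3 - 7.6673*u^2 + 12.4268*u - 2.4252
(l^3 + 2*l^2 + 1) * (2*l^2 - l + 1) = 2*l^5 + 3*l^4 - l^3 + 4*l^2 - l + 1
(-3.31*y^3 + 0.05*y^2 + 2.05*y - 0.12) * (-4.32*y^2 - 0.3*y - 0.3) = 14.2992*y^5 + 0.777*y^4 - 7.878*y^3 - 0.1116*y^2 - 0.579*y + 0.036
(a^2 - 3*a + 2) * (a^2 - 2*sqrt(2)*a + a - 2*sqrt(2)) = a^4 - 2*sqrt(2)*a^3 - 2*a^3 - a^2 + 4*sqrt(2)*a^2 + 2*a + 2*sqrt(2)*a - 4*sqrt(2)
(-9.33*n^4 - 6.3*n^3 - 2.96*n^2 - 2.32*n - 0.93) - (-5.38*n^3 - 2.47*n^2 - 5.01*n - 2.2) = -9.33*n^4 - 0.92*n^3 - 0.49*n^2 + 2.69*n + 1.27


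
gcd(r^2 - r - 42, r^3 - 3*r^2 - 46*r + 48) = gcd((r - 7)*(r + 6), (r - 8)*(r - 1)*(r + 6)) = r + 6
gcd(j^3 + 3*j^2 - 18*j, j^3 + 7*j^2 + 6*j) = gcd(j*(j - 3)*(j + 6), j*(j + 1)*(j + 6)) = j^2 + 6*j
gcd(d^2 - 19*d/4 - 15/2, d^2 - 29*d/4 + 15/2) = d - 6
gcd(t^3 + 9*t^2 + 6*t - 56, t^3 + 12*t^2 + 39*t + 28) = t^2 + 11*t + 28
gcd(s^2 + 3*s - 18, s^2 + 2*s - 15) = s - 3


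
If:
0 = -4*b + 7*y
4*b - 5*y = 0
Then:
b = 0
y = 0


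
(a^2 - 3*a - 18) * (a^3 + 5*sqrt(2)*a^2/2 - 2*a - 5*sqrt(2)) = a^5 - 3*a^4 + 5*sqrt(2)*a^4/2 - 20*a^3 - 15*sqrt(2)*a^3/2 - 50*sqrt(2)*a^2 + 6*a^2 + 15*sqrt(2)*a + 36*a + 90*sqrt(2)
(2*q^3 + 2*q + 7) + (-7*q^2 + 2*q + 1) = 2*q^3 - 7*q^2 + 4*q + 8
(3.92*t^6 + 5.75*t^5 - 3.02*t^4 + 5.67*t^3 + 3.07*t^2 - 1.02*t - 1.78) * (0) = 0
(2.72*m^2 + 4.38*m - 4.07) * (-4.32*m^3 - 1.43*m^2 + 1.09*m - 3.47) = -11.7504*m^5 - 22.8112*m^4 + 14.2838*m^3 + 1.1559*m^2 - 19.6349*m + 14.1229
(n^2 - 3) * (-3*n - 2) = -3*n^3 - 2*n^2 + 9*n + 6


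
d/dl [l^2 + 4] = 2*l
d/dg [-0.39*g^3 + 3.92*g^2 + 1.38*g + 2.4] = -1.17*g^2 + 7.84*g + 1.38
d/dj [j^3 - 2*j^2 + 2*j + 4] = 3*j^2 - 4*j + 2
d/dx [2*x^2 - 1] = 4*x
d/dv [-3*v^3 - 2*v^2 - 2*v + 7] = -9*v^2 - 4*v - 2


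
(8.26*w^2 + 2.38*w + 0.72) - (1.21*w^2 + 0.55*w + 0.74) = 7.05*w^2 + 1.83*w - 0.02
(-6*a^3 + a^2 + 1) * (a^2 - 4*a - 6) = -6*a^5 + 25*a^4 + 32*a^3 - 5*a^2 - 4*a - 6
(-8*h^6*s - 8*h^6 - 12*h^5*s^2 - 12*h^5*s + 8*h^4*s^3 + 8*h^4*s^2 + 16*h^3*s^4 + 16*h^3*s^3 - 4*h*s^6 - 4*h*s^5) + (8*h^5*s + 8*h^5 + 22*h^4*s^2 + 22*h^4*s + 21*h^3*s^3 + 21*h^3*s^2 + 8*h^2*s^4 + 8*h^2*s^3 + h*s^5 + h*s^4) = -8*h^6*s - 8*h^6 - 12*h^5*s^2 - 4*h^5*s + 8*h^5 + 8*h^4*s^3 + 30*h^4*s^2 + 22*h^4*s + 16*h^3*s^4 + 37*h^3*s^3 + 21*h^3*s^2 + 8*h^2*s^4 + 8*h^2*s^3 - 4*h*s^6 - 3*h*s^5 + h*s^4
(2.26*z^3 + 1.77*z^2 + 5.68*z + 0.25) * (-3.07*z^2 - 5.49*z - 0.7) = -6.9382*z^5 - 17.8413*z^4 - 28.7369*z^3 - 33.1897*z^2 - 5.3485*z - 0.175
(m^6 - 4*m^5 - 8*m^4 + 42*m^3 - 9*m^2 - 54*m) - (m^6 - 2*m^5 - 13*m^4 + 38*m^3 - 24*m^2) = -2*m^5 + 5*m^4 + 4*m^3 + 15*m^2 - 54*m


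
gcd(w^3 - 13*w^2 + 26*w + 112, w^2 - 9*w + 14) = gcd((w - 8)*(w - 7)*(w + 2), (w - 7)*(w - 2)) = w - 7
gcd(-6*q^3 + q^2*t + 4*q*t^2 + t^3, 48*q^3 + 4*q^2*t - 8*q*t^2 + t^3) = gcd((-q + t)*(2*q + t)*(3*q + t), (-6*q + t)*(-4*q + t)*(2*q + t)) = 2*q + t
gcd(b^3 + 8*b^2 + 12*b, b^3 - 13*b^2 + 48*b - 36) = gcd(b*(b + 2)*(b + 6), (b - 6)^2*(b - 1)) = 1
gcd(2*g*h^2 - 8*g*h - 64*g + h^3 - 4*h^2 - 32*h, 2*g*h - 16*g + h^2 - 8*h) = 2*g*h - 16*g + h^2 - 8*h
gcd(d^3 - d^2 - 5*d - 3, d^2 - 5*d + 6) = d - 3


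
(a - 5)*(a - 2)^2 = a^3 - 9*a^2 + 24*a - 20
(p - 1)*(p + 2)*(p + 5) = p^3 + 6*p^2 + 3*p - 10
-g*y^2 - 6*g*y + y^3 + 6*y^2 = y*(-g + y)*(y + 6)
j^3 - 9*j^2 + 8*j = j*(j - 8)*(j - 1)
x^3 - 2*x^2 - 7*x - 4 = (x - 4)*(x + 1)^2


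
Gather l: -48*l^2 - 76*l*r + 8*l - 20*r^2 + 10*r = -48*l^2 + l*(8 - 76*r) - 20*r^2 + 10*r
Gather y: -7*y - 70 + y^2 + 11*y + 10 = y^2 + 4*y - 60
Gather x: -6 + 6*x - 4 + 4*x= 10*x - 10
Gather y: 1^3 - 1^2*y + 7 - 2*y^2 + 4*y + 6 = -2*y^2 + 3*y + 14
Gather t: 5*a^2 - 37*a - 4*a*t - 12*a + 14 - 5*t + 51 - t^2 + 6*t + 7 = 5*a^2 - 49*a - t^2 + t*(1 - 4*a) + 72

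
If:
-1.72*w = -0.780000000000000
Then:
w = 0.45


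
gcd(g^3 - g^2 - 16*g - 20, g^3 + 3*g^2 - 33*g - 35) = g - 5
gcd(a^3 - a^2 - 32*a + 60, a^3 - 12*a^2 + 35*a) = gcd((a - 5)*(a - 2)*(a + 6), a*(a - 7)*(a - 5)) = a - 5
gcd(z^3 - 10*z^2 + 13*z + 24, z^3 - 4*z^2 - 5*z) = z + 1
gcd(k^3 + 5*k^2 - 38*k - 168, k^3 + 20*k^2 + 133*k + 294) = k + 7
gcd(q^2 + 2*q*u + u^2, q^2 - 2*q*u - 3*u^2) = q + u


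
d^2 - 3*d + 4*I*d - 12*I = (d - 3)*(d + 4*I)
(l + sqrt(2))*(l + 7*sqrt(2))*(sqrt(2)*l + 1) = sqrt(2)*l^3 + 17*l^2 + 22*sqrt(2)*l + 14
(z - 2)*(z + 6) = z^2 + 4*z - 12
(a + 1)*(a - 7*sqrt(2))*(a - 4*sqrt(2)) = a^3 - 11*sqrt(2)*a^2 + a^2 - 11*sqrt(2)*a + 56*a + 56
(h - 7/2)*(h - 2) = h^2 - 11*h/2 + 7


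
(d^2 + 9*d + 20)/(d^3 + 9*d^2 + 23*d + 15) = (d + 4)/(d^2 + 4*d + 3)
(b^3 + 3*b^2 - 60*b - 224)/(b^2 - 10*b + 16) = (b^2 + 11*b + 28)/(b - 2)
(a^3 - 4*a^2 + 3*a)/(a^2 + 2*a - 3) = a*(a - 3)/(a + 3)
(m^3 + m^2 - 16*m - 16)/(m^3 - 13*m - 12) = (m + 4)/(m + 3)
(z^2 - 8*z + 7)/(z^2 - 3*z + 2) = (z - 7)/(z - 2)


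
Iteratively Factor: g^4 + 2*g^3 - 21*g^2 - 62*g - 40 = (g - 5)*(g^3 + 7*g^2 + 14*g + 8) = (g - 5)*(g + 4)*(g^2 + 3*g + 2) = (g - 5)*(g + 1)*(g + 4)*(g + 2)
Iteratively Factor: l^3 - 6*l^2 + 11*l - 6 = (l - 3)*(l^2 - 3*l + 2) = (l - 3)*(l - 2)*(l - 1)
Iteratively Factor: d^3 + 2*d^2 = (d)*(d^2 + 2*d) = d^2*(d + 2)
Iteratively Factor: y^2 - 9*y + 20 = (y - 4)*(y - 5)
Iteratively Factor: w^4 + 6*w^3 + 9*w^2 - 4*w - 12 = (w + 2)*(w^3 + 4*w^2 + w - 6) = (w + 2)*(w + 3)*(w^2 + w - 2) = (w + 2)^2*(w + 3)*(w - 1)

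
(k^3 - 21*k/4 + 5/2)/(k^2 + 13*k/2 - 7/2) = (k^2 + k/2 - 5)/(k + 7)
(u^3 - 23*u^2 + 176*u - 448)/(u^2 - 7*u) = u - 16 + 64/u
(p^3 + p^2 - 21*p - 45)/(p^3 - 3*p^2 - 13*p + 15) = (p + 3)/(p - 1)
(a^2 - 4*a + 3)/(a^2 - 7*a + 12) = (a - 1)/(a - 4)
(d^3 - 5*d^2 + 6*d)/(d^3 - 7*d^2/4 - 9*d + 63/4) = 4*d*(d - 2)/(4*d^2 + 5*d - 21)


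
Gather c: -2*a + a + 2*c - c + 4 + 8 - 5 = -a + c + 7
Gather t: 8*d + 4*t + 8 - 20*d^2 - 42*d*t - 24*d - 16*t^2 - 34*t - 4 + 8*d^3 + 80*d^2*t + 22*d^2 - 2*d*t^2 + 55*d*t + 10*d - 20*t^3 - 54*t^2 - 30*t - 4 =8*d^3 + 2*d^2 - 6*d - 20*t^3 + t^2*(-2*d - 70) + t*(80*d^2 + 13*d - 60)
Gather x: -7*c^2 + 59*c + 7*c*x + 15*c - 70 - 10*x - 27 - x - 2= -7*c^2 + 74*c + x*(7*c - 11) - 99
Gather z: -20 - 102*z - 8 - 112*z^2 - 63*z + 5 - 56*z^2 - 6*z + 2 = -168*z^2 - 171*z - 21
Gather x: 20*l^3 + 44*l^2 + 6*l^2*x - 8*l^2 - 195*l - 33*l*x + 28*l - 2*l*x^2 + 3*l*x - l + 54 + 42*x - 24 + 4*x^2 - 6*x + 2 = 20*l^3 + 36*l^2 - 168*l + x^2*(4 - 2*l) + x*(6*l^2 - 30*l + 36) + 32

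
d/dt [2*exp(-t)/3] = -2*exp(-t)/3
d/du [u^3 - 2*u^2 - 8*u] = 3*u^2 - 4*u - 8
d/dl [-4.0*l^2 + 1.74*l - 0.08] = 1.74 - 8.0*l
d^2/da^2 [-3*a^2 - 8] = -6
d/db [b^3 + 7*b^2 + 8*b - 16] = 3*b^2 + 14*b + 8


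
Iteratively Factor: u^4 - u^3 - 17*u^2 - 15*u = (u - 5)*(u^3 + 4*u^2 + 3*u) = (u - 5)*(u + 1)*(u^2 + 3*u) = (u - 5)*(u + 1)*(u + 3)*(u)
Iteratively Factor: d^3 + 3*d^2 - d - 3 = (d - 1)*(d^2 + 4*d + 3) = (d - 1)*(d + 1)*(d + 3)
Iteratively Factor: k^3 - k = (k - 1)*(k^2 + k) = (k - 1)*(k + 1)*(k)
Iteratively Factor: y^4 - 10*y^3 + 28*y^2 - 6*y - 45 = (y - 5)*(y^3 - 5*y^2 + 3*y + 9) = (y - 5)*(y + 1)*(y^2 - 6*y + 9) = (y - 5)*(y - 3)*(y + 1)*(y - 3)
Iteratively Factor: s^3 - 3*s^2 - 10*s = (s)*(s^2 - 3*s - 10) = s*(s + 2)*(s - 5)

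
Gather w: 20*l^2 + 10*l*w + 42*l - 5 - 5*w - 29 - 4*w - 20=20*l^2 + 42*l + w*(10*l - 9) - 54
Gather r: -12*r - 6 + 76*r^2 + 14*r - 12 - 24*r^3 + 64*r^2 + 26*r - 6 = -24*r^3 + 140*r^2 + 28*r - 24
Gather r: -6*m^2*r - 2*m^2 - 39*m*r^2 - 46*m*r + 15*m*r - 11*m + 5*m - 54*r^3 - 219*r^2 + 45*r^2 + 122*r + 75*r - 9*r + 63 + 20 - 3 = -2*m^2 - 6*m - 54*r^3 + r^2*(-39*m - 174) + r*(-6*m^2 - 31*m + 188) + 80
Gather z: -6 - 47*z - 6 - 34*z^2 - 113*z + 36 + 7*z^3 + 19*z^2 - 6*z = 7*z^3 - 15*z^2 - 166*z + 24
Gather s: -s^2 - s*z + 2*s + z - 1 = -s^2 + s*(2 - z) + z - 1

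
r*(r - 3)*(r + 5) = r^3 + 2*r^2 - 15*r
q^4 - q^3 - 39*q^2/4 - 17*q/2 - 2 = (q - 4)*(q + 1/2)^2*(q + 2)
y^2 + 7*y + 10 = (y + 2)*(y + 5)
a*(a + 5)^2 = a^3 + 10*a^2 + 25*a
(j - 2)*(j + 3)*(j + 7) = j^3 + 8*j^2 + j - 42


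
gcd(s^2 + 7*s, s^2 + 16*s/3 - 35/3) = s + 7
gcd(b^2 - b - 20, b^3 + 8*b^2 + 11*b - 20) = b + 4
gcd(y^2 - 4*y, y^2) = y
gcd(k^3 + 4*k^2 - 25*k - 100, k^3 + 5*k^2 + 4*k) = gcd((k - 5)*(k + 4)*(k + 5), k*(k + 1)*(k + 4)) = k + 4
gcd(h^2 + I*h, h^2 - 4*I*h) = h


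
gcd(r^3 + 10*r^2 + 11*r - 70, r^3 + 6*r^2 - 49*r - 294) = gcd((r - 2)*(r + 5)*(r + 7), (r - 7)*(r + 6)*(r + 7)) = r + 7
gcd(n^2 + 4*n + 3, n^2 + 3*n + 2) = n + 1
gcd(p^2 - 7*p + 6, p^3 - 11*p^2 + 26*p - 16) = p - 1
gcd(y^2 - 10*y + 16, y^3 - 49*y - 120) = y - 8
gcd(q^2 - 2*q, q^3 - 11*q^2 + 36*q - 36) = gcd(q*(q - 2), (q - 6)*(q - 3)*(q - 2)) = q - 2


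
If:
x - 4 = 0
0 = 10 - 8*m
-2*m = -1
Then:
No Solution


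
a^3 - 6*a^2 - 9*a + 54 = (a - 6)*(a - 3)*(a + 3)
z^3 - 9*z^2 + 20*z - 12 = (z - 6)*(z - 2)*(z - 1)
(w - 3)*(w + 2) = w^2 - w - 6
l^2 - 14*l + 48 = (l - 8)*(l - 6)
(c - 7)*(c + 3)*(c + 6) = c^3 + 2*c^2 - 45*c - 126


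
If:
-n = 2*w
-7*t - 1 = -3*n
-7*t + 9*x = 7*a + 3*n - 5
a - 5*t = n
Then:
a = 99*x/98 + 51/98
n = 9*x/28 + 11/28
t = 27*x/196 + 5/196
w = -9*x/56 - 11/56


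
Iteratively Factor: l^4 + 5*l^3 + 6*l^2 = (l + 3)*(l^3 + 2*l^2) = (l + 2)*(l + 3)*(l^2) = l*(l + 2)*(l + 3)*(l)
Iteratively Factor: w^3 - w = (w - 1)*(w^2 + w) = w*(w - 1)*(w + 1)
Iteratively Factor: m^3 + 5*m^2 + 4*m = (m + 1)*(m^2 + 4*m) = m*(m + 1)*(m + 4)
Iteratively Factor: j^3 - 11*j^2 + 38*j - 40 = (j - 5)*(j^2 - 6*j + 8) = (j - 5)*(j - 4)*(j - 2)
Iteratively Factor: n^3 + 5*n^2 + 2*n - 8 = (n + 4)*(n^2 + n - 2) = (n + 2)*(n + 4)*(n - 1)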